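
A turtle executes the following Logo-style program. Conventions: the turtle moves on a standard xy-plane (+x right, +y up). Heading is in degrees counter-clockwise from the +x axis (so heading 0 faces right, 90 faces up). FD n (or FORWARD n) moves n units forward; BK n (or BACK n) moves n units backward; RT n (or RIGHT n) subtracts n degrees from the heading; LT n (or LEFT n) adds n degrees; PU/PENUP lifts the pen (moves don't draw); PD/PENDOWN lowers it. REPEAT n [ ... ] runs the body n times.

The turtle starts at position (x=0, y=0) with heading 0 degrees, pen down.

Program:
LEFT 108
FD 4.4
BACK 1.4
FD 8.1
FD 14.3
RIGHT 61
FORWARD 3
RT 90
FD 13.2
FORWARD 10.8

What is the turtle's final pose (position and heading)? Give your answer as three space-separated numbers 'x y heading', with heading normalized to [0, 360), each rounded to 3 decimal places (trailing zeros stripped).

Answer: 11.749 9.983 317

Derivation:
Executing turtle program step by step:
Start: pos=(0,0), heading=0, pen down
LT 108: heading 0 -> 108
FD 4.4: (0,0) -> (-1.36,4.185) [heading=108, draw]
BK 1.4: (-1.36,4.185) -> (-0.927,2.853) [heading=108, draw]
FD 8.1: (-0.927,2.853) -> (-3.43,10.557) [heading=108, draw]
FD 14.3: (-3.43,10.557) -> (-7.849,24.157) [heading=108, draw]
RT 61: heading 108 -> 47
FD 3: (-7.849,24.157) -> (-5.803,26.351) [heading=47, draw]
RT 90: heading 47 -> 317
FD 13.2: (-5.803,26.351) -> (3.851,17.349) [heading=317, draw]
FD 10.8: (3.851,17.349) -> (11.749,9.983) [heading=317, draw]
Final: pos=(11.749,9.983), heading=317, 7 segment(s) drawn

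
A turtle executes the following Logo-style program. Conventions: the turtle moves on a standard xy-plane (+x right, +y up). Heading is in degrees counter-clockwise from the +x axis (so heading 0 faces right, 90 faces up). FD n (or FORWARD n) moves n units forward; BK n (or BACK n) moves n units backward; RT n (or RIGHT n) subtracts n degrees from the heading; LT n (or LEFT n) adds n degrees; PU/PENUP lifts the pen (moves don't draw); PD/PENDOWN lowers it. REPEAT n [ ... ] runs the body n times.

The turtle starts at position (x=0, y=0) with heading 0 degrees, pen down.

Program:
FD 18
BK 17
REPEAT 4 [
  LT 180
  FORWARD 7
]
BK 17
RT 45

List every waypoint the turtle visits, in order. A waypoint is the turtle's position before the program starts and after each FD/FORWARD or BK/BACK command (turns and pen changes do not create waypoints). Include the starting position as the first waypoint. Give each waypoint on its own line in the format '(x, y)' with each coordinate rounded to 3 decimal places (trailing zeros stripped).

Answer: (0, 0)
(18, 0)
(1, 0)
(-6, 0)
(1, 0)
(-6, 0)
(1, 0)
(-16, 0)

Derivation:
Executing turtle program step by step:
Start: pos=(0,0), heading=0, pen down
FD 18: (0,0) -> (18,0) [heading=0, draw]
BK 17: (18,0) -> (1,0) [heading=0, draw]
REPEAT 4 [
  -- iteration 1/4 --
  LT 180: heading 0 -> 180
  FD 7: (1,0) -> (-6,0) [heading=180, draw]
  -- iteration 2/4 --
  LT 180: heading 180 -> 0
  FD 7: (-6,0) -> (1,0) [heading=0, draw]
  -- iteration 3/4 --
  LT 180: heading 0 -> 180
  FD 7: (1,0) -> (-6,0) [heading=180, draw]
  -- iteration 4/4 --
  LT 180: heading 180 -> 0
  FD 7: (-6,0) -> (1,0) [heading=0, draw]
]
BK 17: (1,0) -> (-16,0) [heading=0, draw]
RT 45: heading 0 -> 315
Final: pos=(-16,0), heading=315, 7 segment(s) drawn
Waypoints (8 total):
(0, 0)
(18, 0)
(1, 0)
(-6, 0)
(1, 0)
(-6, 0)
(1, 0)
(-16, 0)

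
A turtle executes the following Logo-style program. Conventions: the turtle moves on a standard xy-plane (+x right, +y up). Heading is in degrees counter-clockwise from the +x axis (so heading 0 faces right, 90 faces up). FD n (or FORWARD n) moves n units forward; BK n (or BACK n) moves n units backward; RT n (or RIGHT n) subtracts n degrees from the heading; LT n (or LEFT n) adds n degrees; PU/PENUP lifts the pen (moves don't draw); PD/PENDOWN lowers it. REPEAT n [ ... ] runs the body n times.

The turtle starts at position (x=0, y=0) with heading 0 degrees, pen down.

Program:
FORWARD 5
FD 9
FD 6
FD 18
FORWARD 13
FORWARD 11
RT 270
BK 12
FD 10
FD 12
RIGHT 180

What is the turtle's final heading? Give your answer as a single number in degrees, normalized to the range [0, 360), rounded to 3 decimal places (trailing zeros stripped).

Answer: 270

Derivation:
Executing turtle program step by step:
Start: pos=(0,0), heading=0, pen down
FD 5: (0,0) -> (5,0) [heading=0, draw]
FD 9: (5,0) -> (14,0) [heading=0, draw]
FD 6: (14,0) -> (20,0) [heading=0, draw]
FD 18: (20,0) -> (38,0) [heading=0, draw]
FD 13: (38,0) -> (51,0) [heading=0, draw]
FD 11: (51,0) -> (62,0) [heading=0, draw]
RT 270: heading 0 -> 90
BK 12: (62,0) -> (62,-12) [heading=90, draw]
FD 10: (62,-12) -> (62,-2) [heading=90, draw]
FD 12: (62,-2) -> (62,10) [heading=90, draw]
RT 180: heading 90 -> 270
Final: pos=(62,10), heading=270, 9 segment(s) drawn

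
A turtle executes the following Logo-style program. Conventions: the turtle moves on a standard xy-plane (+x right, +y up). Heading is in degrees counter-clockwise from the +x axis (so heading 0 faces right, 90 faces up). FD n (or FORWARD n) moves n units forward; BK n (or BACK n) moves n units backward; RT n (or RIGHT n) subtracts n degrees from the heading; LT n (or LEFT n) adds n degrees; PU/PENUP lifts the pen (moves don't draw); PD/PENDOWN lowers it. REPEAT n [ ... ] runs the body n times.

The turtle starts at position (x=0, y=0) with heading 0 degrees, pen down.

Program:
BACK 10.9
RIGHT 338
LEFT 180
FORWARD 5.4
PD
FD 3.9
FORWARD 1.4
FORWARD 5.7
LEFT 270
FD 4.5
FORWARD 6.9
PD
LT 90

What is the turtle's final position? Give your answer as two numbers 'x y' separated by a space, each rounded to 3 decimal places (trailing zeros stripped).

Executing turtle program step by step:
Start: pos=(0,0), heading=0, pen down
BK 10.9: (0,0) -> (-10.9,0) [heading=0, draw]
RT 338: heading 0 -> 22
LT 180: heading 22 -> 202
FD 5.4: (-10.9,0) -> (-15.907,-2.023) [heading=202, draw]
PD: pen down
FD 3.9: (-15.907,-2.023) -> (-19.523,-3.484) [heading=202, draw]
FD 1.4: (-19.523,-3.484) -> (-20.821,-4.008) [heading=202, draw]
FD 5.7: (-20.821,-4.008) -> (-26.106,-6.144) [heading=202, draw]
LT 270: heading 202 -> 112
FD 4.5: (-26.106,-6.144) -> (-27.792,-1.971) [heading=112, draw]
FD 6.9: (-27.792,-1.971) -> (-30.376,4.426) [heading=112, draw]
PD: pen down
LT 90: heading 112 -> 202
Final: pos=(-30.376,4.426), heading=202, 7 segment(s) drawn

Answer: -30.376 4.426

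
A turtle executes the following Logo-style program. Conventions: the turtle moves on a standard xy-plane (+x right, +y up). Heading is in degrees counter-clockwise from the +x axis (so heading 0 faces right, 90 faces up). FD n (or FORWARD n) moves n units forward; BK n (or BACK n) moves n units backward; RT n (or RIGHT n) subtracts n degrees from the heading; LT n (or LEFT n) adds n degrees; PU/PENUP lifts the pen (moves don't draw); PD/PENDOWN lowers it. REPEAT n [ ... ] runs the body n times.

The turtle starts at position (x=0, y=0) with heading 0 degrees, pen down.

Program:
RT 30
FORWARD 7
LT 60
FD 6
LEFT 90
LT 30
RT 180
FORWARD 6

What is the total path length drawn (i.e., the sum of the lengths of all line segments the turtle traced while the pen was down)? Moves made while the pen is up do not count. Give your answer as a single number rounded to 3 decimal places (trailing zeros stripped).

Answer: 19

Derivation:
Executing turtle program step by step:
Start: pos=(0,0), heading=0, pen down
RT 30: heading 0 -> 330
FD 7: (0,0) -> (6.062,-3.5) [heading=330, draw]
LT 60: heading 330 -> 30
FD 6: (6.062,-3.5) -> (11.258,-0.5) [heading=30, draw]
LT 90: heading 30 -> 120
LT 30: heading 120 -> 150
RT 180: heading 150 -> 330
FD 6: (11.258,-0.5) -> (16.454,-3.5) [heading=330, draw]
Final: pos=(16.454,-3.5), heading=330, 3 segment(s) drawn

Segment lengths:
  seg 1: (0,0) -> (6.062,-3.5), length = 7
  seg 2: (6.062,-3.5) -> (11.258,-0.5), length = 6
  seg 3: (11.258,-0.5) -> (16.454,-3.5), length = 6
Total = 19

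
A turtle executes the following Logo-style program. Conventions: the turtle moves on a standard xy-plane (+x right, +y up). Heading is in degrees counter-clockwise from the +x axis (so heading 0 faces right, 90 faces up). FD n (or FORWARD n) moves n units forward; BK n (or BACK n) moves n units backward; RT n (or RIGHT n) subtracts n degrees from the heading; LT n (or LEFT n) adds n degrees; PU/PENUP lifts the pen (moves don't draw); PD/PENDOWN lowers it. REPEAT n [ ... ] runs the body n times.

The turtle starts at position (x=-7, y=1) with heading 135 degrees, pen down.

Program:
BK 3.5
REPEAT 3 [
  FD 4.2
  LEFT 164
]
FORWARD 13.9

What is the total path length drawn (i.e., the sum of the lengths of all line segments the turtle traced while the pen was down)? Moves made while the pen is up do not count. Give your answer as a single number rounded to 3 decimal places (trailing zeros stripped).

Executing turtle program step by step:
Start: pos=(-7,1), heading=135, pen down
BK 3.5: (-7,1) -> (-4.525,-1.475) [heading=135, draw]
REPEAT 3 [
  -- iteration 1/3 --
  FD 4.2: (-4.525,-1.475) -> (-7.495,1.495) [heading=135, draw]
  LT 164: heading 135 -> 299
  -- iteration 2/3 --
  FD 4.2: (-7.495,1.495) -> (-5.459,-2.178) [heading=299, draw]
  LT 164: heading 299 -> 103
  -- iteration 3/3 --
  FD 4.2: (-5.459,-2.178) -> (-6.404,1.914) [heading=103, draw]
  LT 164: heading 103 -> 267
]
FD 13.9: (-6.404,1.914) -> (-7.131,-11.967) [heading=267, draw]
Final: pos=(-7.131,-11.967), heading=267, 5 segment(s) drawn

Segment lengths:
  seg 1: (-7,1) -> (-4.525,-1.475), length = 3.5
  seg 2: (-4.525,-1.475) -> (-7.495,1.495), length = 4.2
  seg 3: (-7.495,1.495) -> (-5.459,-2.178), length = 4.2
  seg 4: (-5.459,-2.178) -> (-6.404,1.914), length = 4.2
  seg 5: (-6.404,1.914) -> (-7.131,-11.967), length = 13.9
Total = 30

Answer: 30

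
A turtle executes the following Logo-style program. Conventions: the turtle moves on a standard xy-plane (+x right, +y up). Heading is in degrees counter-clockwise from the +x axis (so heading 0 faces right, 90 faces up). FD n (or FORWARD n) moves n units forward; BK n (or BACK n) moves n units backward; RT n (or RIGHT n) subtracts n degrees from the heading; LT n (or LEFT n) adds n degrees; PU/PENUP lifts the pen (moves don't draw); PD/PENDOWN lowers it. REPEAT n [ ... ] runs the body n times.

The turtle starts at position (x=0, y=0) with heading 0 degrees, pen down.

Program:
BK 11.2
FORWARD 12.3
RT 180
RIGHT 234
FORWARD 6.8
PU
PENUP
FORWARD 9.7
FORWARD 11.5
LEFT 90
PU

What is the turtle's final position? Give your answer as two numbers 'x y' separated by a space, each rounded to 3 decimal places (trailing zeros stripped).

Executing turtle program step by step:
Start: pos=(0,0), heading=0, pen down
BK 11.2: (0,0) -> (-11.2,0) [heading=0, draw]
FD 12.3: (-11.2,0) -> (1.1,0) [heading=0, draw]
RT 180: heading 0 -> 180
RT 234: heading 180 -> 306
FD 6.8: (1.1,0) -> (5.097,-5.501) [heading=306, draw]
PU: pen up
PU: pen up
FD 9.7: (5.097,-5.501) -> (10.798,-13.349) [heading=306, move]
FD 11.5: (10.798,-13.349) -> (17.558,-22.652) [heading=306, move]
LT 90: heading 306 -> 36
PU: pen up
Final: pos=(17.558,-22.652), heading=36, 3 segment(s) drawn

Answer: 17.558 -22.652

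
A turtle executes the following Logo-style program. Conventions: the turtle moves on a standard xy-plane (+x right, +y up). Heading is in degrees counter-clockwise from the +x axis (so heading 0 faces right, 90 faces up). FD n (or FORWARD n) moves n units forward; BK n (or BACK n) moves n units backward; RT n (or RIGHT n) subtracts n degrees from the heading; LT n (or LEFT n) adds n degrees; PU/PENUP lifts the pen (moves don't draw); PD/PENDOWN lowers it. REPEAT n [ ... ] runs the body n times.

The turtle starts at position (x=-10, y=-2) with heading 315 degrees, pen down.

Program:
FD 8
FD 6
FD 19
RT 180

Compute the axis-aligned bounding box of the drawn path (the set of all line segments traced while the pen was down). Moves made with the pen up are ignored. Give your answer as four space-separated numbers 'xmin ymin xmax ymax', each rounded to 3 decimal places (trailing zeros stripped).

Answer: -10 -25.335 13.335 -2

Derivation:
Executing turtle program step by step:
Start: pos=(-10,-2), heading=315, pen down
FD 8: (-10,-2) -> (-4.343,-7.657) [heading=315, draw]
FD 6: (-4.343,-7.657) -> (-0.101,-11.899) [heading=315, draw]
FD 19: (-0.101,-11.899) -> (13.335,-25.335) [heading=315, draw]
RT 180: heading 315 -> 135
Final: pos=(13.335,-25.335), heading=135, 3 segment(s) drawn

Segment endpoints: x in {-10, -4.343, -0.101, 13.335}, y in {-25.335, -11.899, -7.657, -2}
xmin=-10, ymin=-25.335, xmax=13.335, ymax=-2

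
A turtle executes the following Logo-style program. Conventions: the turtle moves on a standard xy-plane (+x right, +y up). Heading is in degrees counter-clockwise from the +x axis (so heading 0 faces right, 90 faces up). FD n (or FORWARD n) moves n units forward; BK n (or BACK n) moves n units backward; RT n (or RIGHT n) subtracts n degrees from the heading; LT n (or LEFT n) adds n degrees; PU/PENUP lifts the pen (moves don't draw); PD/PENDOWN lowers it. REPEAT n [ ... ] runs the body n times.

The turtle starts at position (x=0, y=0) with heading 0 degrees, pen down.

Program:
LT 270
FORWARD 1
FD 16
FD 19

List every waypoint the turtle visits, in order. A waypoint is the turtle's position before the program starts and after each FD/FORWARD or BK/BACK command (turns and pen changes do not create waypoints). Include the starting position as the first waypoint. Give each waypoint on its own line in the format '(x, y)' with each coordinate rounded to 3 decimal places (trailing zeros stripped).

Answer: (0, 0)
(0, -1)
(0, -17)
(0, -36)

Derivation:
Executing turtle program step by step:
Start: pos=(0,0), heading=0, pen down
LT 270: heading 0 -> 270
FD 1: (0,0) -> (0,-1) [heading=270, draw]
FD 16: (0,-1) -> (0,-17) [heading=270, draw]
FD 19: (0,-17) -> (0,-36) [heading=270, draw]
Final: pos=(0,-36), heading=270, 3 segment(s) drawn
Waypoints (4 total):
(0, 0)
(0, -1)
(0, -17)
(0, -36)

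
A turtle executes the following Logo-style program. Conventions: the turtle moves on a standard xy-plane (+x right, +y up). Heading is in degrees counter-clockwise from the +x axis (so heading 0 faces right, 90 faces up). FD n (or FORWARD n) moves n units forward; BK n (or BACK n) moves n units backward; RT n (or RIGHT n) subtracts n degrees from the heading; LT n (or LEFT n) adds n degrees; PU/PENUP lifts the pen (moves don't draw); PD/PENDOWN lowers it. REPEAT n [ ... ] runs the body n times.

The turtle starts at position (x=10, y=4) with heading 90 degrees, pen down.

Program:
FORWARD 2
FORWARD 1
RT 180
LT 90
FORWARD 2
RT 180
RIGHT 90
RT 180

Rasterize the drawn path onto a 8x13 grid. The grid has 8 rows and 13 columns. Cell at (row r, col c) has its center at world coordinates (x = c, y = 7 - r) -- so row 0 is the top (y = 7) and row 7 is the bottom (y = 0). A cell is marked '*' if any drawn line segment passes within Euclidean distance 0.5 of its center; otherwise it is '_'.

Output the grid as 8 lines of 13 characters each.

Answer: __________***
__________*__
__________*__
__________*__
_____________
_____________
_____________
_____________

Derivation:
Segment 0: (10,4) -> (10,6)
Segment 1: (10,6) -> (10,7)
Segment 2: (10,7) -> (12,7)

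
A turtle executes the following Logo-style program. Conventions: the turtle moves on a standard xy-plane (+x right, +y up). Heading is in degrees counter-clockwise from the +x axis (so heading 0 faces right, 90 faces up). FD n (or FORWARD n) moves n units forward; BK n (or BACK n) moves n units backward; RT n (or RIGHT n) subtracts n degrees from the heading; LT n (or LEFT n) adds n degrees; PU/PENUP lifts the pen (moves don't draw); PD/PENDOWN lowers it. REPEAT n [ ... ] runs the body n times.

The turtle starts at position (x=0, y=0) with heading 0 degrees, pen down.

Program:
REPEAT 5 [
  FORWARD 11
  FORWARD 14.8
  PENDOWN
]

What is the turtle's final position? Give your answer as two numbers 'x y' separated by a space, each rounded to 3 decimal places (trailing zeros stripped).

Answer: 129 0

Derivation:
Executing turtle program step by step:
Start: pos=(0,0), heading=0, pen down
REPEAT 5 [
  -- iteration 1/5 --
  FD 11: (0,0) -> (11,0) [heading=0, draw]
  FD 14.8: (11,0) -> (25.8,0) [heading=0, draw]
  PD: pen down
  -- iteration 2/5 --
  FD 11: (25.8,0) -> (36.8,0) [heading=0, draw]
  FD 14.8: (36.8,0) -> (51.6,0) [heading=0, draw]
  PD: pen down
  -- iteration 3/5 --
  FD 11: (51.6,0) -> (62.6,0) [heading=0, draw]
  FD 14.8: (62.6,0) -> (77.4,0) [heading=0, draw]
  PD: pen down
  -- iteration 4/5 --
  FD 11: (77.4,0) -> (88.4,0) [heading=0, draw]
  FD 14.8: (88.4,0) -> (103.2,0) [heading=0, draw]
  PD: pen down
  -- iteration 5/5 --
  FD 11: (103.2,0) -> (114.2,0) [heading=0, draw]
  FD 14.8: (114.2,0) -> (129,0) [heading=0, draw]
  PD: pen down
]
Final: pos=(129,0), heading=0, 10 segment(s) drawn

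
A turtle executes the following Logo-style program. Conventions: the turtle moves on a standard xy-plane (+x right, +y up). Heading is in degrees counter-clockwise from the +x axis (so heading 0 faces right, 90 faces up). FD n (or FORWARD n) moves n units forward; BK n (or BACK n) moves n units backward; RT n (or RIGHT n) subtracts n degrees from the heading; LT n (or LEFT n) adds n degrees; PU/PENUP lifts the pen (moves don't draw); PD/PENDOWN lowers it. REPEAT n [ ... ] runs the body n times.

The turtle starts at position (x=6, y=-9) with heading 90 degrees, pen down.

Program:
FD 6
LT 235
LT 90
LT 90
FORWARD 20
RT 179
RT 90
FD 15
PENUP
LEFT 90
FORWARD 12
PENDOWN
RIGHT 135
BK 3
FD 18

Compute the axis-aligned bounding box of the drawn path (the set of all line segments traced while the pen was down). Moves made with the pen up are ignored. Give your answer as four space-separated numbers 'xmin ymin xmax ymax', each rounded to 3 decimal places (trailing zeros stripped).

Answer: -23.547 -13.536 6 8.472

Derivation:
Executing turtle program step by step:
Start: pos=(6,-9), heading=90, pen down
FD 6: (6,-9) -> (6,-3) [heading=90, draw]
LT 235: heading 90 -> 325
LT 90: heading 325 -> 55
LT 90: heading 55 -> 145
FD 20: (6,-3) -> (-10.383,8.472) [heading=145, draw]
RT 179: heading 145 -> 326
RT 90: heading 326 -> 236
FD 15: (-10.383,8.472) -> (-18.771,-3.964) [heading=236, draw]
PU: pen up
LT 90: heading 236 -> 326
FD 12: (-18.771,-3.964) -> (-8.822,-10.674) [heading=326, move]
PD: pen down
RT 135: heading 326 -> 191
BK 3: (-8.822,-10.674) -> (-5.878,-10.102) [heading=191, draw]
FD 18: (-5.878,-10.102) -> (-23.547,-13.536) [heading=191, draw]
Final: pos=(-23.547,-13.536), heading=191, 5 segment(s) drawn

Segment endpoints: x in {-23.547, -18.771, -10.383, -8.822, -5.878, 6}, y in {-13.536, -10.674, -10.102, -9, -3.964, -3, 8.472}
xmin=-23.547, ymin=-13.536, xmax=6, ymax=8.472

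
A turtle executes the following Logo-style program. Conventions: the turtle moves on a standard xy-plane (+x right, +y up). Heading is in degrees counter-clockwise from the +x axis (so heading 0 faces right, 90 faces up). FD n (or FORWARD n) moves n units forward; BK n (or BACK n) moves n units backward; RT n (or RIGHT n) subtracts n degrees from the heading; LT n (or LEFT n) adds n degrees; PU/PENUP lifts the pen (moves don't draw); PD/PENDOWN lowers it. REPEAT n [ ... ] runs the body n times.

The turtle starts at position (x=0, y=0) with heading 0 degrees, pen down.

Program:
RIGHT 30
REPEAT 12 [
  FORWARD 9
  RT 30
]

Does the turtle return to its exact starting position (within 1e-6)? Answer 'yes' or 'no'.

Executing turtle program step by step:
Start: pos=(0,0), heading=0, pen down
RT 30: heading 0 -> 330
REPEAT 12 [
  -- iteration 1/12 --
  FD 9: (0,0) -> (7.794,-4.5) [heading=330, draw]
  RT 30: heading 330 -> 300
  -- iteration 2/12 --
  FD 9: (7.794,-4.5) -> (12.294,-12.294) [heading=300, draw]
  RT 30: heading 300 -> 270
  -- iteration 3/12 --
  FD 9: (12.294,-12.294) -> (12.294,-21.294) [heading=270, draw]
  RT 30: heading 270 -> 240
  -- iteration 4/12 --
  FD 9: (12.294,-21.294) -> (7.794,-29.088) [heading=240, draw]
  RT 30: heading 240 -> 210
  -- iteration 5/12 --
  FD 9: (7.794,-29.088) -> (0,-33.588) [heading=210, draw]
  RT 30: heading 210 -> 180
  -- iteration 6/12 --
  FD 9: (0,-33.588) -> (-9,-33.588) [heading=180, draw]
  RT 30: heading 180 -> 150
  -- iteration 7/12 --
  FD 9: (-9,-33.588) -> (-16.794,-29.088) [heading=150, draw]
  RT 30: heading 150 -> 120
  -- iteration 8/12 --
  FD 9: (-16.794,-29.088) -> (-21.294,-21.294) [heading=120, draw]
  RT 30: heading 120 -> 90
  -- iteration 9/12 --
  FD 9: (-21.294,-21.294) -> (-21.294,-12.294) [heading=90, draw]
  RT 30: heading 90 -> 60
  -- iteration 10/12 --
  FD 9: (-21.294,-12.294) -> (-16.794,-4.5) [heading=60, draw]
  RT 30: heading 60 -> 30
  -- iteration 11/12 --
  FD 9: (-16.794,-4.5) -> (-9,0) [heading=30, draw]
  RT 30: heading 30 -> 0
  -- iteration 12/12 --
  FD 9: (-9,0) -> (0,0) [heading=0, draw]
  RT 30: heading 0 -> 330
]
Final: pos=(0,0), heading=330, 12 segment(s) drawn

Start position: (0, 0)
Final position: (0, 0)
Distance = 0; < 1e-6 -> CLOSED

Answer: yes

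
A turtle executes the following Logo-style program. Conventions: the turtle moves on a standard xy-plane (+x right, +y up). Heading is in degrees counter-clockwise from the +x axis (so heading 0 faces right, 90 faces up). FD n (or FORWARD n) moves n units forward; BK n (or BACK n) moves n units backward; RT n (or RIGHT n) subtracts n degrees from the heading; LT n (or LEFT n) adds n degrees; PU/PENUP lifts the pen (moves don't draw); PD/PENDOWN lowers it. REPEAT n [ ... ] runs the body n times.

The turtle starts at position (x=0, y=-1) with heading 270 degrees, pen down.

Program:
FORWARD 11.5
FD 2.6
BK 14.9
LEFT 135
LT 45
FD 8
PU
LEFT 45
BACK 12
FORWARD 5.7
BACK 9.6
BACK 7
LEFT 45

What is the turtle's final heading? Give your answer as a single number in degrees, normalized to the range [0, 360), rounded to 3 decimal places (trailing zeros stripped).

Answer: 180

Derivation:
Executing turtle program step by step:
Start: pos=(0,-1), heading=270, pen down
FD 11.5: (0,-1) -> (0,-12.5) [heading=270, draw]
FD 2.6: (0,-12.5) -> (0,-15.1) [heading=270, draw]
BK 14.9: (0,-15.1) -> (0,-0.2) [heading=270, draw]
LT 135: heading 270 -> 45
LT 45: heading 45 -> 90
FD 8: (0,-0.2) -> (0,7.8) [heading=90, draw]
PU: pen up
LT 45: heading 90 -> 135
BK 12: (0,7.8) -> (8.485,-0.685) [heading=135, move]
FD 5.7: (8.485,-0.685) -> (4.455,3.345) [heading=135, move]
BK 9.6: (4.455,3.345) -> (11.243,-3.443) [heading=135, move]
BK 7: (11.243,-3.443) -> (16.193,-8.393) [heading=135, move]
LT 45: heading 135 -> 180
Final: pos=(16.193,-8.393), heading=180, 4 segment(s) drawn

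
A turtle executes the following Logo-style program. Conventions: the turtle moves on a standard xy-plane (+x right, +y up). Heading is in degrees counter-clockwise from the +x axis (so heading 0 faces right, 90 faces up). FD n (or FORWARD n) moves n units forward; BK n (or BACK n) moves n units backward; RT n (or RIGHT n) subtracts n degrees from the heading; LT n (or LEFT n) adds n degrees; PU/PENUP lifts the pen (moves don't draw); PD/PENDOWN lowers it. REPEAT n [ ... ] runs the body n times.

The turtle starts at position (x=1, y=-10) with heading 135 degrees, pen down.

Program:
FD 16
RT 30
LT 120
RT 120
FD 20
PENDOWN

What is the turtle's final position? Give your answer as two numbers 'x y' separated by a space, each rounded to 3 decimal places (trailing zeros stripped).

Executing turtle program step by step:
Start: pos=(1,-10), heading=135, pen down
FD 16: (1,-10) -> (-10.314,1.314) [heading=135, draw]
RT 30: heading 135 -> 105
LT 120: heading 105 -> 225
RT 120: heading 225 -> 105
FD 20: (-10.314,1.314) -> (-15.49,20.632) [heading=105, draw]
PD: pen down
Final: pos=(-15.49,20.632), heading=105, 2 segment(s) drawn

Answer: -15.49 20.632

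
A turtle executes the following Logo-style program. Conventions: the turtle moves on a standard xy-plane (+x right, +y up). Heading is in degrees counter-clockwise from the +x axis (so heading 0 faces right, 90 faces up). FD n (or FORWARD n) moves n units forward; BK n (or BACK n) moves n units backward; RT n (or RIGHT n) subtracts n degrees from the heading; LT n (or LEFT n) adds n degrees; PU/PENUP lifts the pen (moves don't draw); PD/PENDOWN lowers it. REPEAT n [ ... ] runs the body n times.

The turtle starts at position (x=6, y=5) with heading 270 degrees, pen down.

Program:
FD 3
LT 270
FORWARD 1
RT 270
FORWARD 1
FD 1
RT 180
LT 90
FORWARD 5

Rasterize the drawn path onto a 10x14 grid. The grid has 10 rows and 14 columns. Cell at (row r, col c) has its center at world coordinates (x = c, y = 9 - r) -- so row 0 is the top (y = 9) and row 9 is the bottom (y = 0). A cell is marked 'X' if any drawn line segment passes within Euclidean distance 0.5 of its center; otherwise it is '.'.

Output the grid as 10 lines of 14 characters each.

Segment 0: (6,5) -> (6,2)
Segment 1: (6,2) -> (5,2)
Segment 2: (5,2) -> (5,1)
Segment 3: (5,1) -> (5,0)
Segment 4: (5,0) -> (-0,0)

Answer: ..............
..............
..............
..............
......X.......
......X.......
......X.......
.....XX.......
.....X........
XXXXXX........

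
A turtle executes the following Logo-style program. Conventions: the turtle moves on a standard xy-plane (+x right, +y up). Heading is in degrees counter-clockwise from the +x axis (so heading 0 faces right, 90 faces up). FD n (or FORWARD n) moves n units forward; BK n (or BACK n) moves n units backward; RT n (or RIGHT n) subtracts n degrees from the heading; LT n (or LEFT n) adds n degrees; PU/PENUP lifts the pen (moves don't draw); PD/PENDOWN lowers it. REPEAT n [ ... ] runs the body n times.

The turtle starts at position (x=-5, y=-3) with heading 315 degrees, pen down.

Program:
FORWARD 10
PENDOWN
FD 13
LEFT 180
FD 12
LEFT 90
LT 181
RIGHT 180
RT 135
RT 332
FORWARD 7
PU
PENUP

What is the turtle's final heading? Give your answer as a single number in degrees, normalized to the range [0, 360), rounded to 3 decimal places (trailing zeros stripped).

Answer: 119

Derivation:
Executing turtle program step by step:
Start: pos=(-5,-3), heading=315, pen down
FD 10: (-5,-3) -> (2.071,-10.071) [heading=315, draw]
PD: pen down
FD 13: (2.071,-10.071) -> (11.263,-19.263) [heading=315, draw]
LT 180: heading 315 -> 135
FD 12: (11.263,-19.263) -> (2.778,-10.778) [heading=135, draw]
LT 90: heading 135 -> 225
LT 181: heading 225 -> 46
RT 180: heading 46 -> 226
RT 135: heading 226 -> 91
RT 332: heading 91 -> 119
FD 7: (2.778,-10.778) -> (-0.615,-4.656) [heading=119, draw]
PU: pen up
PU: pen up
Final: pos=(-0.615,-4.656), heading=119, 4 segment(s) drawn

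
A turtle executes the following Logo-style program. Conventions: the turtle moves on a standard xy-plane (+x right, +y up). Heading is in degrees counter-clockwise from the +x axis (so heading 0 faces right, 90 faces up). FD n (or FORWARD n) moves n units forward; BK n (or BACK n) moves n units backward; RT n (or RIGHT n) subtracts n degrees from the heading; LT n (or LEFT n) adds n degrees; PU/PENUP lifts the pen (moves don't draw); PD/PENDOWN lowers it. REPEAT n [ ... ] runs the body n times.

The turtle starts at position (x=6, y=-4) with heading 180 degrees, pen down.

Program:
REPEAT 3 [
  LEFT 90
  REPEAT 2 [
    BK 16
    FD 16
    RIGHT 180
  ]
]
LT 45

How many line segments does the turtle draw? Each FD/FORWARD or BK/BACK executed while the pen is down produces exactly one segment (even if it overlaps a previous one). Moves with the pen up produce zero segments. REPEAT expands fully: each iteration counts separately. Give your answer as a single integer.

Answer: 12

Derivation:
Executing turtle program step by step:
Start: pos=(6,-4), heading=180, pen down
REPEAT 3 [
  -- iteration 1/3 --
  LT 90: heading 180 -> 270
  REPEAT 2 [
    -- iteration 1/2 --
    BK 16: (6,-4) -> (6,12) [heading=270, draw]
    FD 16: (6,12) -> (6,-4) [heading=270, draw]
    RT 180: heading 270 -> 90
    -- iteration 2/2 --
    BK 16: (6,-4) -> (6,-20) [heading=90, draw]
    FD 16: (6,-20) -> (6,-4) [heading=90, draw]
    RT 180: heading 90 -> 270
  ]
  -- iteration 2/3 --
  LT 90: heading 270 -> 0
  REPEAT 2 [
    -- iteration 1/2 --
    BK 16: (6,-4) -> (-10,-4) [heading=0, draw]
    FD 16: (-10,-4) -> (6,-4) [heading=0, draw]
    RT 180: heading 0 -> 180
    -- iteration 2/2 --
    BK 16: (6,-4) -> (22,-4) [heading=180, draw]
    FD 16: (22,-4) -> (6,-4) [heading=180, draw]
    RT 180: heading 180 -> 0
  ]
  -- iteration 3/3 --
  LT 90: heading 0 -> 90
  REPEAT 2 [
    -- iteration 1/2 --
    BK 16: (6,-4) -> (6,-20) [heading=90, draw]
    FD 16: (6,-20) -> (6,-4) [heading=90, draw]
    RT 180: heading 90 -> 270
    -- iteration 2/2 --
    BK 16: (6,-4) -> (6,12) [heading=270, draw]
    FD 16: (6,12) -> (6,-4) [heading=270, draw]
    RT 180: heading 270 -> 90
  ]
]
LT 45: heading 90 -> 135
Final: pos=(6,-4), heading=135, 12 segment(s) drawn
Segments drawn: 12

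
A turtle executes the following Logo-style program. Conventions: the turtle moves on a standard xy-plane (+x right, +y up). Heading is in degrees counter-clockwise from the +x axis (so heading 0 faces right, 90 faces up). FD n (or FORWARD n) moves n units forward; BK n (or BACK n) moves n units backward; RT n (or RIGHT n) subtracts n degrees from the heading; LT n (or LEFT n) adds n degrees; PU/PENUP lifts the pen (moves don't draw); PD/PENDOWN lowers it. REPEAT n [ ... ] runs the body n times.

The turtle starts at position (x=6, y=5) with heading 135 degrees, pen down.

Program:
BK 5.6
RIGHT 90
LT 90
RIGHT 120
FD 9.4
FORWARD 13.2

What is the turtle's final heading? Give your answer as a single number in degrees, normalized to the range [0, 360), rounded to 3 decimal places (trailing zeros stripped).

Answer: 15

Derivation:
Executing turtle program step by step:
Start: pos=(6,5), heading=135, pen down
BK 5.6: (6,5) -> (9.96,1.04) [heading=135, draw]
RT 90: heading 135 -> 45
LT 90: heading 45 -> 135
RT 120: heading 135 -> 15
FD 9.4: (9.96,1.04) -> (19.04,3.473) [heading=15, draw]
FD 13.2: (19.04,3.473) -> (31.79,6.89) [heading=15, draw]
Final: pos=(31.79,6.89), heading=15, 3 segment(s) drawn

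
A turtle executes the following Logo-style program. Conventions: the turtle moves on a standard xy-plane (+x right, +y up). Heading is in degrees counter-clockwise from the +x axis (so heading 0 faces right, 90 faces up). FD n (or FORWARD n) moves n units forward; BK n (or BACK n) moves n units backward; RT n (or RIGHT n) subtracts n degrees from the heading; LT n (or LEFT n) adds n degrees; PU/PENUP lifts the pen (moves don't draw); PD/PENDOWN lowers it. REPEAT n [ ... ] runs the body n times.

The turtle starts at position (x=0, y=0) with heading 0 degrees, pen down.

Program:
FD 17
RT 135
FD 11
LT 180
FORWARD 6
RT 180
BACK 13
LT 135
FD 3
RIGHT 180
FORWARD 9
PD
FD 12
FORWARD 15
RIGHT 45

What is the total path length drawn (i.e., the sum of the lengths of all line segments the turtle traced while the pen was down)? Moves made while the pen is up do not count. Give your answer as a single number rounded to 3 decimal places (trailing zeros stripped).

Executing turtle program step by step:
Start: pos=(0,0), heading=0, pen down
FD 17: (0,0) -> (17,0) [heading=0, draw]
RT 135: heading 0 -> 225
FD 11: (17,0) -> (9.222,-7.778) [heading=225, draw]
LT 180: heading 225 -> 45
FD 6: (9.222,-7.778) -> (13.464,-3.536) [heading=45, draw]
RT 180: heading 45 -> 225
BK 13: (13.464,-3.536) -> (22.657,5.657) [heading=225, draw]
LT 135: heading 225 -> 0
FD 3: (22.657,5.657) -> (25.657,5.657) [heading=0, draw]
RT 180: heading 0 -> 180
FD 9: (25.657,5.657) -> (16.657,5.657) [heading=180, draw]
PD: pen down
FD 12: (16.657,5.657) -> (4.657,5.657) [heading=180, draw]
FD 15: (4.657,5.657) -> (-10.343,5.657) [heading=180, draw]
RT 45: heading 180 -> 135
Final: pos=(-10.343,5.657), heading=135, 8 segment(s) drawn

Segment lengths:
  seg 1: (0,0) -> (17,0), length = 17
  seg 2: (17,0) -> (9.222,-7.778), length = 11
  seg 3: (9.222,-7.778) -> (13.464,-3.536), length = 6
  seg 4: (13.464,-3.536) -> (22.657,5.657), length = 13
  seg 5: (22.657,5.657) -> (25.657,5.657), length = 3
  seg 6: (25.657,5.657) -> (16.657,5.657), length = 9
  seg 7: (16.657,5.657) -> (4.657,5.657), length = 12
  seg 8: (4.657,5.657) -> (-10.343,5.657), length = 15
Total = 86

Answer: 86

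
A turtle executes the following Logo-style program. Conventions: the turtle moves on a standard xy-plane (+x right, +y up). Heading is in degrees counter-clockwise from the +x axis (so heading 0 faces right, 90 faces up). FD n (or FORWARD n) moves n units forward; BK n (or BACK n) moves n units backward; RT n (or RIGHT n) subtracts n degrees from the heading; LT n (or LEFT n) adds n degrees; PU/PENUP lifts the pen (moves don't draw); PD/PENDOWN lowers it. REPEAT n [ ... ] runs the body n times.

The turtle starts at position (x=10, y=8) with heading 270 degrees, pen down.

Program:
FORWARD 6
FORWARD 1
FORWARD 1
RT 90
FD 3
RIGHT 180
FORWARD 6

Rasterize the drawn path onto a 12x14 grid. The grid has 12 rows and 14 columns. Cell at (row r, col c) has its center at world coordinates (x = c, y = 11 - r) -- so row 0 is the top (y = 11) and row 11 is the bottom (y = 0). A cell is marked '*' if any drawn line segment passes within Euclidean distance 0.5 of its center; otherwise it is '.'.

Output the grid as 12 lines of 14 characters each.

Answer: ..............
..............
..............
..........*...
..........*...
..........*...
..........*...
..........*...
..........*...
..........*...
..........*...
.......*******

Derivation:
Segment 0: (10,8) -> (10,2)
Segment 1: (10,2) -> (10,1)
Segment 2: (10,1) -> (10,0)
Segment 3: (10,0) -> (7,0)
Segment 4: (7,0) -> (13,0)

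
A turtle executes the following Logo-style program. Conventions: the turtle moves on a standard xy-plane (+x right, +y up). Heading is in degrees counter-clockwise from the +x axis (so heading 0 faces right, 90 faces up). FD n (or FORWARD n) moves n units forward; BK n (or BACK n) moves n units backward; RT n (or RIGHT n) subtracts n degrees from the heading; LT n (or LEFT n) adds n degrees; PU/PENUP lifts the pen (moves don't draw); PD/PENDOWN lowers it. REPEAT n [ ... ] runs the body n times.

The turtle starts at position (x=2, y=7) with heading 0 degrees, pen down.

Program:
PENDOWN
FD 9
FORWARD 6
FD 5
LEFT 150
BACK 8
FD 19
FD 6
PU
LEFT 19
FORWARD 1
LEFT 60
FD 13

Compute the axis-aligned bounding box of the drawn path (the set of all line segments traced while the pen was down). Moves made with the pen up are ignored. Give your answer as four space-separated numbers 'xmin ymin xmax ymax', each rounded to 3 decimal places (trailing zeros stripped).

Executing turtle program step by step:
Start: pos=(2,7), heading=0, pen down
PD: pen down
FD 9: (2,7) -> (11,7) [heading=0, draw]
FD 6: (11,7) -> (17,7) [heading=0, draw]
FD 5: (17,7) -> (22,7) [heading=0, draw]
LT 150: heading 0 -> 150
BK 8: (22,7) -> (28.928,3) [heading=150, draw]
FD 19: (28.928,3) -> (12.474,12.5) [heading=150, draw]
FD 6: (12.474,12.5) -> (7.278,15.5) [heading=150, draw]
PU: pen up
LT 19: heading 150 -> 169
FD 1: (7.278,15.5) -> (6.296,15.691) [heading=169, move]
LT 60: heading 169 -> 229
FD 13: (6.296,15.691) -> (-2.233,5.88) [heading=229, move]
Final: pos=(-2.233,5.88), heading=229, 6 segment(s) drawn

Segment endpoints: x in {2, 7.278, 11, 12.474, 17, 22, 28.928}, y in {3, 7, 12.5, 15.5}
xmin=2, ymin=3, xmax=28.928, ymax=15.5

Answer: 2 3 28.928 15.5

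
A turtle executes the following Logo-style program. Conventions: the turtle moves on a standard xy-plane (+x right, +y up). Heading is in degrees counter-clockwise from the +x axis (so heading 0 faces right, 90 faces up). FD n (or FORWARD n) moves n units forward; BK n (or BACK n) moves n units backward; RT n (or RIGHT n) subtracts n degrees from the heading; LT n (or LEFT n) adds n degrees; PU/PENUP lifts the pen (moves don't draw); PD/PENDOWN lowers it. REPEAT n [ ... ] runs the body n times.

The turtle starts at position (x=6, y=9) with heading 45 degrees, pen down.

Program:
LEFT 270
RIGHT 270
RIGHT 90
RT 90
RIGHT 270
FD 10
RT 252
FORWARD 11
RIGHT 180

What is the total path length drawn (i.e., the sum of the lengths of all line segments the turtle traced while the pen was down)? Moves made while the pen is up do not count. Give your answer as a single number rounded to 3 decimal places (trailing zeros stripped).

Executing turtle program step by step:
Start: pos=(6,9), heading=45, pen down
LT 270: heading 45 -> 315
RT 270: heading 315 -> 45
RT 90: heading 45 -> 315
RT 90: heading 315 -> 225
RT 270: heading 225 -> 315
FD 10: (6,9) -> (13.071,1.929) [heading=315, draw]
RT 252: heading 315 -> 63
FD 11: (13.071,1.929) -> (18.065,11.73) [heading=63, draw]
RT 180: heading 63 -> 243
Final: pos=(18.065,11.73), heading=243, 2 segment(s) drawn

Segment lengths:
  seg 1: (6,9) -> (13.071,1.929), length = 10
  seg 2: (13.071,1.929) -> (18.065,11.73), length = 11
Total = 21

Answer: 21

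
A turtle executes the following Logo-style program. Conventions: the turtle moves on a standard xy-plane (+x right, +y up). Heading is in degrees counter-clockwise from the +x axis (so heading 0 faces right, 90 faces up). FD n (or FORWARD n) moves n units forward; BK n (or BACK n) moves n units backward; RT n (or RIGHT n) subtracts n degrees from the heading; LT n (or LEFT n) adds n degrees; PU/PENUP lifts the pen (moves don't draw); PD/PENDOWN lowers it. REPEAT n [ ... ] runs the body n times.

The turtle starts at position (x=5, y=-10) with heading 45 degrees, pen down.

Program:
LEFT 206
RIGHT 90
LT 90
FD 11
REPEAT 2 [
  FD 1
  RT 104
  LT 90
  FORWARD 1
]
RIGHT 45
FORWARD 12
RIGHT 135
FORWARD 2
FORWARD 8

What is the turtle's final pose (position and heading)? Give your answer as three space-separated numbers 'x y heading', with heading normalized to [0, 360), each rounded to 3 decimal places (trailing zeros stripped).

Executing turtle program step by step:
Start: pos=(5,-10), heading=45, pen down
LT 206: heading 45 -> 251
RT 90: heading 251 -> 161
LT 90: heading 161 -> 251
FD 11: (5,-10) -> (1.419,-20.401) [heading=251, draw]
REPEAT 2 [
  -- iteration 1/2 --
  FD 1: (1.419,-20.401) -> (1.093,-21.346) [heading=251, draw]
  RT 104: heading 251 -> 147
  LT 90: heading 147 -> 237
  FD 1: (1.093,-21.346) -> (0.549,-22.185) [heading=237, draw]
  -- iteration 2/2 --
  FD 1: (0.549,-22.185) -> (0.004,-23.024) [heading=237, draw]
  RT 104: heading 237 -> 133
  LT 90: heading 133 -> 223
  FD 1: (0.004,-23.024) -> (-0.727,-23.706) [heading=223, draw]
]
RT 45: heading 223 -> 178
FD 12: (-0.727,-23.706) -> (-12.72,-23.287) [heading=178, draw]
RT 135: heading 178 -> 43
FD 2: (-12.72,-23.287) -> (-11.257,-21.923) [heading=43, draw]
FD 8: (-11.257,-21.923) -> (-5.407,-16.467) [heading=43, draw]
Final: pos=(-5.407,-16.467), heading=43, 8 segment(s) drawn

Answer: -5.407 -16.467 43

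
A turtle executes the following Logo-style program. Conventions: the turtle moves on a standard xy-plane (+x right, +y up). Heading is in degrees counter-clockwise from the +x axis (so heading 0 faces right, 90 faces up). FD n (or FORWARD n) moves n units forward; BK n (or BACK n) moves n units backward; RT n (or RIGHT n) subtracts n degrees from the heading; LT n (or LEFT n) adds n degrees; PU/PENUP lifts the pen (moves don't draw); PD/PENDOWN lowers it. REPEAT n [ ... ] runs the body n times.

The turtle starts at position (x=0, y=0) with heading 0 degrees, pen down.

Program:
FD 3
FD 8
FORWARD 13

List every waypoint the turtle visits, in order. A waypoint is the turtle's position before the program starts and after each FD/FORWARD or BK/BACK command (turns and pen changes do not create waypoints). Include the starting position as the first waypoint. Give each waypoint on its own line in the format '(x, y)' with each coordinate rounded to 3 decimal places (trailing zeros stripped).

Answer: (0, 0)
(3, 0)
(11, 0)
(24, 0)

Derivation:
Executing turtle program step by step:
Start: pos=(0,0), heading=0, pen down
FD 3: (0,0) -> (3,0) [heading=0, draw]
FD 8: (3,0) -> (11,0) [heading=0, draw]
FD 13: (11,0) -> (24,0) [heading=0, draw]
Final: pos=(24,0), heading=0, 3 segment(s) drawn
Waypoints (4 total):
(0, 0)
(3, 0)
(11, 0)
(24, 0)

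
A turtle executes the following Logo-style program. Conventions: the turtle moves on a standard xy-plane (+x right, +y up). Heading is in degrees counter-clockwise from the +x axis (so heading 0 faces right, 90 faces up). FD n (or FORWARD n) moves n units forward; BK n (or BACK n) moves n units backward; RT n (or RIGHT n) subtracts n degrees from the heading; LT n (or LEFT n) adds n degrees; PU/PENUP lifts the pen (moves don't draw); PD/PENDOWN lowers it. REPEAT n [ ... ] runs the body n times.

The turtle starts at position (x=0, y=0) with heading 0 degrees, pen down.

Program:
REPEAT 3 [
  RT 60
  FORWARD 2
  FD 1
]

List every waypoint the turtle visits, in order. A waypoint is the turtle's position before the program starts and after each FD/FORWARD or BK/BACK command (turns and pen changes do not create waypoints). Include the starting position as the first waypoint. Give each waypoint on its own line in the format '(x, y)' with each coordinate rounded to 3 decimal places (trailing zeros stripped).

Answer: (0, 0)
(1, -1.732)
(1.5, -2.598)
(0.5, -4.33)
(0, -5.196)
(-2, -5.196)
(-3, -5.196)

Derivation:
Executing turtle program step by step:
Start: pos=(0,0), heading=0, pen down
REPEAT 3 [
  -- iteration 1/3 --
  RT 60: heading 0 -> 300
  FD 2: (0,0) -> (1,-1.732) [heading=300, draw]
  FD 1: (1,-1.732) -> (1.5,-2.598) [heading=300, draw]
  -- iteration 2/3 --
  RT 60: heading 300 -> 240
  FD 2: (1.5,-2.598) -> (0.5,-4.33) [heading=240, draw]
  FD 1: (0.5,-4.33) -> (0,-5.196) [heading=240, draw]
  -- iteration 3/3 --
  RT 60: heading 240 -> 180
  FD 2: (0,-5.196) -> (-2,-5.196) [heading=180, draw]
  FD 1: (-2,-5.196) -> (-3,-5.196) [heading=180, draw]
]
Final: pos=(-3,-5.196), heading=180, 6 segment(s) drawn
Waypoints (7 total):
(0, 0)
(1, -1.732)
(1.5, -2.598)
(0.5, -4.33)
(0, -5.196)
(-2, -5.196)
(-3, -5.196)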